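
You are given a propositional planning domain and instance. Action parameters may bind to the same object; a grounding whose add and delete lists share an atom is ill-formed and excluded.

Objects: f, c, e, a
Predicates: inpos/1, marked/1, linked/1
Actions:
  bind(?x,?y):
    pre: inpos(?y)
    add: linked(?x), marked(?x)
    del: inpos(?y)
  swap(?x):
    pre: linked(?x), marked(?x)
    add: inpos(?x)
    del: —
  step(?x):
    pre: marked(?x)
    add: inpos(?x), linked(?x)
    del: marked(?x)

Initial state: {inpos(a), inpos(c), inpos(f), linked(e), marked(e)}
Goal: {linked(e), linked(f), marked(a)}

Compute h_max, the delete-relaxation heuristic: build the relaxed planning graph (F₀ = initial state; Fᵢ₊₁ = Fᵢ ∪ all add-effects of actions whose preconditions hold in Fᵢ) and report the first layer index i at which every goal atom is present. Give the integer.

F0 = init (5 atoms)
F1 = F0 ∪ {inpos(e), linked(a), linked(c), linked(f), marked(a), marked(c), marked(f)}  (12 atoms)
goal ⊆ F1  ⇒  h_max = 1

1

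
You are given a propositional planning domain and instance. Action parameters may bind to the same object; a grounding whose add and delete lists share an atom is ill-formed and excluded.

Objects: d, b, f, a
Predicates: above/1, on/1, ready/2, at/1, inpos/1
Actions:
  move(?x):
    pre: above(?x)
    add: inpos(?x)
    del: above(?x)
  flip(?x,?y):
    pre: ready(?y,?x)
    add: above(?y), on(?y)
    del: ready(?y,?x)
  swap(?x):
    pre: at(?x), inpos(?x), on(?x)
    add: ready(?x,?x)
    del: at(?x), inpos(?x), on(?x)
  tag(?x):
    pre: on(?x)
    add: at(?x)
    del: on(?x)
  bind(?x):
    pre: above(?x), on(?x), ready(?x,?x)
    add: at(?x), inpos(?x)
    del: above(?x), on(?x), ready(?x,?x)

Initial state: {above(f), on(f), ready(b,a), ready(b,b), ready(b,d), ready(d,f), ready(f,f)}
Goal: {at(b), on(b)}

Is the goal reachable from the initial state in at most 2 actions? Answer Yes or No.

No

1. flip(d,b)  →  {above(b), above(f), on(b), on(f), ready(b,a), ready(b,b), ready(d,f), ready(f,f)}
2. tag(b)  →  {above(b), above(f), at(b), on(f), ready(b,a), ready(b,b), ready(d,f), ready(f,f)}
3. flip(b,b)  →  {above(b), above(f), at(b), on(b), on(f), ready(b,a), ready(d,f), ready(f,f)}
optimal plan length = 3; 3 > 2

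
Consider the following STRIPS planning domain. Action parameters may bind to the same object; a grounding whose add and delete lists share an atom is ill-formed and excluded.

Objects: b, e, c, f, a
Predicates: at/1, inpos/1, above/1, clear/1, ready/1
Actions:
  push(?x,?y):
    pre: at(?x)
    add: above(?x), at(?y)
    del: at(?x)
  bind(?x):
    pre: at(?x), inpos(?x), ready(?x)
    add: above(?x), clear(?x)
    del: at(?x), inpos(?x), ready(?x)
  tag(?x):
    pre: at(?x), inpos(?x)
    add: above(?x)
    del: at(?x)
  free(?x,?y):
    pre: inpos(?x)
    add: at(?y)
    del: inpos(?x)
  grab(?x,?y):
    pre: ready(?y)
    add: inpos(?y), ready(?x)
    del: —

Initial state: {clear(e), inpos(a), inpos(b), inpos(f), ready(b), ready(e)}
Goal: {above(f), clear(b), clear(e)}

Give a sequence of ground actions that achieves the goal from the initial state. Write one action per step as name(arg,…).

free(f,f); push(f,b); bind(b)

1. free(f,f)  →  {at(f), clear(e), inpos(a), inpos(b), ready(b), ready(e)}
2. push(f,b)  →  {above(f), at(b), clear(e), inpos(a), inpos(b), ready(b), ready(e)}
3. bind(b)  →  {above(b), above(f), clear(b), clear(e), inpos(a), ready(e)}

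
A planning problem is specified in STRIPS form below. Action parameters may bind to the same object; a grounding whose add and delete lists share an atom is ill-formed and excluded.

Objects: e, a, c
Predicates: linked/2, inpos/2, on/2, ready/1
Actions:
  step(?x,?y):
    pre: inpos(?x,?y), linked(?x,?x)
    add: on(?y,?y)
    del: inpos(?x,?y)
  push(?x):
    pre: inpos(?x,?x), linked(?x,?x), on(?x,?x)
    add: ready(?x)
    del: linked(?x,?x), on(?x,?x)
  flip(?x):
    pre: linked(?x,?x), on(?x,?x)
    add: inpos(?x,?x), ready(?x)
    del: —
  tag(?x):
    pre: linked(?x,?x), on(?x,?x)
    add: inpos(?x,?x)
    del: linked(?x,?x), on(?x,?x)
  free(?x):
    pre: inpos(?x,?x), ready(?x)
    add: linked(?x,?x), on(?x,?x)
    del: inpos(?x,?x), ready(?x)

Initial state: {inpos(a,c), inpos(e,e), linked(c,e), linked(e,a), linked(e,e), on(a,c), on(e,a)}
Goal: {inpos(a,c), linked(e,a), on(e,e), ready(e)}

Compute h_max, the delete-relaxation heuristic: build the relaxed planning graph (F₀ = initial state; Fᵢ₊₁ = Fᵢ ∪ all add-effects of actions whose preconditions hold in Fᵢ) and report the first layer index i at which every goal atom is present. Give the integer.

F0 = init (7 atoms)
F1 = F0 ∪ {on(e,e)}  (8 atoms)
F2 = F1 ∪ {ready(e)}  (9 atoms)
goal ⊆ F2  ⇒  h_max = 2

2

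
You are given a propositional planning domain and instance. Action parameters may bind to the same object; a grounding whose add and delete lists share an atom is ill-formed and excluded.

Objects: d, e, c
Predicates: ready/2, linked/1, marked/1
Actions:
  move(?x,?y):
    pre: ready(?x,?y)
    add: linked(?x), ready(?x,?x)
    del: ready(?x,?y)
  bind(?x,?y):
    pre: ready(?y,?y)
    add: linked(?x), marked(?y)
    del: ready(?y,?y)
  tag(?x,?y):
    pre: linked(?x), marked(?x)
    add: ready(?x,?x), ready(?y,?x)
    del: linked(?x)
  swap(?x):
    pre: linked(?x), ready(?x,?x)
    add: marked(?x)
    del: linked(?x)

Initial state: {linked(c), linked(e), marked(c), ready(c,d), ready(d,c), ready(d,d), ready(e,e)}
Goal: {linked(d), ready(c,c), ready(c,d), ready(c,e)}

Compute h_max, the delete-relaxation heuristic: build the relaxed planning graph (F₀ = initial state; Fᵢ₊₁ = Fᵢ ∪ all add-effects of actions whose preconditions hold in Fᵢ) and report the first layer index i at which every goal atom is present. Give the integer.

F0 = init (7 atoms)
F1 = F0 ∪ {linked(d), marked(d), marked(e), ready(c,c), ready(e,c)}  (12 atoms)
F2 = F1 ∪ {ready(c,e), ready(d,e), ready(e,d)}  (15 atoms)
goal ⊆ F2  ⇒  h_max = 2

2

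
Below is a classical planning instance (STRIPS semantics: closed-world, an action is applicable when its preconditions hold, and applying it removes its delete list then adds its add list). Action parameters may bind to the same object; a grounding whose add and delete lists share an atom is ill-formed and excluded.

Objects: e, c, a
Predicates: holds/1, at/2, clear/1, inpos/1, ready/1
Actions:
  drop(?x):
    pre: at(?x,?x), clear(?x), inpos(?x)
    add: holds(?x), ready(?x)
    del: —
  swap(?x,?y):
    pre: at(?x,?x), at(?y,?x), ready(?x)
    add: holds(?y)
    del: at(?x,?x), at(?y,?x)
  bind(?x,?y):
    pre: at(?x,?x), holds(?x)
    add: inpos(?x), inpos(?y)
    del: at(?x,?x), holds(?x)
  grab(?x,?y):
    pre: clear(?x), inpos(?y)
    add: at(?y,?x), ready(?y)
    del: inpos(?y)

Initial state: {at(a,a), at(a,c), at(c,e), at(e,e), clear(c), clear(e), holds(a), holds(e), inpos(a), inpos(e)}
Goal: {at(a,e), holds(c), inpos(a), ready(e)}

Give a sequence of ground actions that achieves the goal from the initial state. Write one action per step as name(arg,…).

drop(e); swap(e,c); grab(e,a); bind(a,e)

1. drop(e)  →  {at(a,a), at(a,c), at(c,e), at(e,e), clear(c), clear(e), holds(a), holds(e), inpos(a), inpos(e), ready(e)}
2. swap(e,c)  →  {at(a,a), at(a,c), clear(c), clear(e), holds(a), holds(c), holds(e), inpos(a), inpos(e), ready(e)}
3. grab(e,a)  →  {at(a,a), at(a,c), at(a,e), clear(c), clear(e), holds(a), holds(c), holds(e), inpos(e), ready(a), ready(e)}
4. bind(a,e)  →  {at(a,c), at(a,e), clear(c), clear(e), holds(c), holds(e), inpos(a), inpos(e), ready(a), ready(e)}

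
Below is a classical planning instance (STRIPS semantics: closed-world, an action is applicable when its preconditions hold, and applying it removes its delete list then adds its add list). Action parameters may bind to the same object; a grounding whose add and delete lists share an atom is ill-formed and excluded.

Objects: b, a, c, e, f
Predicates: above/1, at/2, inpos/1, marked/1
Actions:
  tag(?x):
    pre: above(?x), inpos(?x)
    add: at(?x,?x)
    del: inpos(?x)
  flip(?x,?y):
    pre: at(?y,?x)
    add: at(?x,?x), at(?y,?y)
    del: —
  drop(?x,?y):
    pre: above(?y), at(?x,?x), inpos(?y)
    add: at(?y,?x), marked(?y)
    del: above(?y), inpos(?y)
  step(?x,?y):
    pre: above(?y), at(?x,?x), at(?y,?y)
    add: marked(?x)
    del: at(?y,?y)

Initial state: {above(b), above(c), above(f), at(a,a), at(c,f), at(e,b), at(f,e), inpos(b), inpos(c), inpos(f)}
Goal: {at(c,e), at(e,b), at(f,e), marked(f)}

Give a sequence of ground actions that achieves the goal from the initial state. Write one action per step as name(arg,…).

1. flip(b,e)  →  {above(b), above(c), above(f), at(a,a), at(b,b), at(c,f), at(e,b), at(e,e), at(f,e), inpos(b), inpos(c), inpos(f)}
2. drop(b,f)  →  {above(b), above(c), at(a,a), at(b,b), at(c,f), at(e,b), at(e,e), at(f,b), at(f,e), inpos(b), inpos(c), marked(f)}
3. drop(e,c)  →  {above(b), at(a,a), at(b,b), at(c,e), at(c,f), at(e,b), at(e,e), at(f,b), at(f,e), inpos(b), marked(c), marked(f)}

flip(b,e); drop(b,f); drop(e,c)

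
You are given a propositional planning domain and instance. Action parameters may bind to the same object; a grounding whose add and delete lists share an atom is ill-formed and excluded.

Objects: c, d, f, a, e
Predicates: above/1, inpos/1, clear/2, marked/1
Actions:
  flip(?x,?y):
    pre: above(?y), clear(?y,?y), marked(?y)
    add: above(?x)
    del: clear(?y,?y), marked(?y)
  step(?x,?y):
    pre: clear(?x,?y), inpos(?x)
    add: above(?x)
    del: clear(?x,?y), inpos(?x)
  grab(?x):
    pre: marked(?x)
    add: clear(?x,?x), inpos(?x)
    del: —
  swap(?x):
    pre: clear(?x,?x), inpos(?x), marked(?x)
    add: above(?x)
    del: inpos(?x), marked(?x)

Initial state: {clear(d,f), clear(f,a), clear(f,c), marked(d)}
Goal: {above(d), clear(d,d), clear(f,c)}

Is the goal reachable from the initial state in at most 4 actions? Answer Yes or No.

1. grab(d)  →  {clear(d,d), clear(d,f), clear(f,a), clear(f,c), inpos(d), marked(d)}
2. step(d,f)  →  {above(d), clear(d,d), clear(f,a), clear(f,c), marked(d)}
optimal plan length = 2; 2 ≤ 4

Yes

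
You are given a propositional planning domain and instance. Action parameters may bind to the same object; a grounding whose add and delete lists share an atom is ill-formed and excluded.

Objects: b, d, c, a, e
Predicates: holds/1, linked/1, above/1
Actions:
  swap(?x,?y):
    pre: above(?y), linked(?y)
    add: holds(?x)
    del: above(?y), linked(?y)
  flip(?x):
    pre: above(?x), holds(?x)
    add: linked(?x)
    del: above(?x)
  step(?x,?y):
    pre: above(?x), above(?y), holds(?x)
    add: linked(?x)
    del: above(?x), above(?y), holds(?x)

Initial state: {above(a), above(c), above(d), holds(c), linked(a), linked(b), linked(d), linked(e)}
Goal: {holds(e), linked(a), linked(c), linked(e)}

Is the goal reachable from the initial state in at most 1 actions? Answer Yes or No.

No

1. swap(e,d)  →  {above(a), above(c), holds(c), holds(e), linked(a), linked(b), linked(e)}
2. flip(c)  →  {above(a), holds(c), holds(e), linked(a), linked(b), linked(c), linked(e)}
optimal plan length = 2; 2 > 1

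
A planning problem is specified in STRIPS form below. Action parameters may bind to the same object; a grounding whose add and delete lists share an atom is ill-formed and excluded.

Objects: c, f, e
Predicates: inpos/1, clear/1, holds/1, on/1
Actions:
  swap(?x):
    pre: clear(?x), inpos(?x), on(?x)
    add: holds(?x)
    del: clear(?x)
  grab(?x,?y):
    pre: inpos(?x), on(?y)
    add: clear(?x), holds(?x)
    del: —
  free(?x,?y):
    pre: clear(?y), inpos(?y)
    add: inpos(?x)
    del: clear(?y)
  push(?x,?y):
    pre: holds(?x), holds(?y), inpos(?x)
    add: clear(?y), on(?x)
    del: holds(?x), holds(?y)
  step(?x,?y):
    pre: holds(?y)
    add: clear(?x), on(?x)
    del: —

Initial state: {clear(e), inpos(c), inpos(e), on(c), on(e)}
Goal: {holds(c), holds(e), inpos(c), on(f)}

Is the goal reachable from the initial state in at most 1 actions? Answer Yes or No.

1. swap(e)  →  {holds(e), inpos(c), inpos(e), on(c), on(e)}
2. grab(c,c)  →  {clear(c), holds(c), holds(e), inpos(c), inpos(e), on(c), on(e)}
3. step(f,c)  →  {clear(c), clear(f), holds(c), holds(e), inpos(c), inpos(e), on(c), on(e), on(f)}
optimal plan length = 3; 3 > 1

No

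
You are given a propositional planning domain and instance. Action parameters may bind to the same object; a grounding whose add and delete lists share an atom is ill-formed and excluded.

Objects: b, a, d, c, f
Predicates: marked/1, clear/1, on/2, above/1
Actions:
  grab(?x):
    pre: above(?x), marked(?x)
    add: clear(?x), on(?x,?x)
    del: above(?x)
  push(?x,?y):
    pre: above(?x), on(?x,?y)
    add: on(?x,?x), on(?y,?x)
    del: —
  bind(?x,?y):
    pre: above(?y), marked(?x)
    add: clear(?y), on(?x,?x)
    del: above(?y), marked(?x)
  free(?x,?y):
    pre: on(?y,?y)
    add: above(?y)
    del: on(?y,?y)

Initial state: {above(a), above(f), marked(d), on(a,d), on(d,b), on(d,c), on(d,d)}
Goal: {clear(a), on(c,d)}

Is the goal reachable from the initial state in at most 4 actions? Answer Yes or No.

Yes

1. bind(d,a)  →  {above(f), clear(a), on(a,d), on(d,b), on(d,c), on(d,d)}
2. free(b,d)  →  {above(d), above(f), clear(a), on(a,d), on(d,b), on(d,c)}
3. push(d,c)  →  {above(d), above(f), clear(a), on(a,d), on(c,d), on(d,b), on(d,c), on(d,d)}
optimal plan length = 3; 3 ≤ 4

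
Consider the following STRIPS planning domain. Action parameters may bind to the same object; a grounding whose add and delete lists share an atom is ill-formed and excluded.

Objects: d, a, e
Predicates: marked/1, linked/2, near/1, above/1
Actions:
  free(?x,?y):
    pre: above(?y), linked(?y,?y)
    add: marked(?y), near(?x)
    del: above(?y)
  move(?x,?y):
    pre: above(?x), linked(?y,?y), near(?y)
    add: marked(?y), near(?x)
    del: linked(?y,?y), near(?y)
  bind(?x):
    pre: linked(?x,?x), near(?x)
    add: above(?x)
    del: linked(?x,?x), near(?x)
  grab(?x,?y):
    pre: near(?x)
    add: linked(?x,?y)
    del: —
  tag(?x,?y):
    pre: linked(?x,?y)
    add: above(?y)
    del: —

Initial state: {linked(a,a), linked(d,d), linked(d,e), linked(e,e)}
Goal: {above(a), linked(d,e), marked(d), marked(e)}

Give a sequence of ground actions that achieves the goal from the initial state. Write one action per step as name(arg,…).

tag(d,d); free(e,d); tag(a,a); move(a,e)

1. tag(d,d)  →  {above(d), linked(a,a), linked(d,d), linked(d,e), linked(e,e)}
2. free(e,d)  →  {linked(a,a), linked(d,d), linked(d,e), linked(e,e), marked(d), near(e)}
3. tag(a,a)  →  {above(a), linked(a,a), linked(d,d), linked(d,e), linked(e,e), marked(d), near(e)}
4. move(a,e)  →  {above(a), linked(a,a), linked(d,d), linked(d,e), marked(d), marked(e), near(a)}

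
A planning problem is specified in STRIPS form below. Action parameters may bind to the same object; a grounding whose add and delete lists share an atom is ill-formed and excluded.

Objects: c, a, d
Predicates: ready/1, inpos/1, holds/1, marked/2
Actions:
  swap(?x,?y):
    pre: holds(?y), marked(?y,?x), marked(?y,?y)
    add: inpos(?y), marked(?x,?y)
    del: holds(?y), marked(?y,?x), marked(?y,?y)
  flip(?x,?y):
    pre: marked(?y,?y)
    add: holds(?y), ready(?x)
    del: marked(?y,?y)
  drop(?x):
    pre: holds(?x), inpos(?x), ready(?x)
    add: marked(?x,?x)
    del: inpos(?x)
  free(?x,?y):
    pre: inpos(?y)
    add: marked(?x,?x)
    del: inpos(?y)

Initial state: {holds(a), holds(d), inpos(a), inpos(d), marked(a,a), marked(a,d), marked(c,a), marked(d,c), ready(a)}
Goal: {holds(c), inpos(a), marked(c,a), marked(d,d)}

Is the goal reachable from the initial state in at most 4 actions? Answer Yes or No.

Yes

1. free(c,a)  →  {holds(a), holds(d), inpos(d), marked(a,a), marked(a,d), marked(c,a), marked(c,c), marked(d,c), ready(a)}
2. swap(d,a)  →  {holds(d), inpos(a), inpos(d), marked(c,a), marked(c,c), marked(d,a), marked(d,c), ready(a)}
3. flip(c,c)  →  {holds(c), holds(d), inpos(a), inpos(d), marked(c,a), marked(d,a), marked(d,c), ready(a), ready(c)}
4. free(d,d)  →  {holds(c), holds(d), inpos(a), marked(c,a), marked(d,a), marked(d,c), marked(d,d), ready(a), ready(c)}
optimal plan length = 4; 4 ≤ 4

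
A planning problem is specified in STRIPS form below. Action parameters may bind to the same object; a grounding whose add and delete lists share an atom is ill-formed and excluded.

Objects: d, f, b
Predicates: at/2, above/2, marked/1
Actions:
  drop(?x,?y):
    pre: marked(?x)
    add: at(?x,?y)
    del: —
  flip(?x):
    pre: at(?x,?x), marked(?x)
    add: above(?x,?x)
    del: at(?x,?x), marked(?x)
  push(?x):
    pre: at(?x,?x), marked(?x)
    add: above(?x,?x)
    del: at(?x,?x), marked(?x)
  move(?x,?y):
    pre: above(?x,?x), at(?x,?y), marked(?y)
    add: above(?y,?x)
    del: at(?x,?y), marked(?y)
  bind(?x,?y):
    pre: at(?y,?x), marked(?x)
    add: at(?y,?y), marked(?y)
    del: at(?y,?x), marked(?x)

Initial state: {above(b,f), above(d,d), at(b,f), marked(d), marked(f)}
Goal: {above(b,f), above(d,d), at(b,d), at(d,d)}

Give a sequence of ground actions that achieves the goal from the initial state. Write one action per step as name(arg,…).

drop(d,d); bind(f,b); drop(b,d)

1. drop(d,d)  →  {above(b,f), above(d,d), at(b,f), at(d,d), marked(d), marked(f)}
2. bind(f,b)  →  {above(b,f), above(d,d), at(b,b), at(d,d), marked(b), marked(d)}
3. drop(b,d)  →  {above(b,f), above(d,d), at(b,b), at(b,d), at(d,d), marked(b), marked(d)}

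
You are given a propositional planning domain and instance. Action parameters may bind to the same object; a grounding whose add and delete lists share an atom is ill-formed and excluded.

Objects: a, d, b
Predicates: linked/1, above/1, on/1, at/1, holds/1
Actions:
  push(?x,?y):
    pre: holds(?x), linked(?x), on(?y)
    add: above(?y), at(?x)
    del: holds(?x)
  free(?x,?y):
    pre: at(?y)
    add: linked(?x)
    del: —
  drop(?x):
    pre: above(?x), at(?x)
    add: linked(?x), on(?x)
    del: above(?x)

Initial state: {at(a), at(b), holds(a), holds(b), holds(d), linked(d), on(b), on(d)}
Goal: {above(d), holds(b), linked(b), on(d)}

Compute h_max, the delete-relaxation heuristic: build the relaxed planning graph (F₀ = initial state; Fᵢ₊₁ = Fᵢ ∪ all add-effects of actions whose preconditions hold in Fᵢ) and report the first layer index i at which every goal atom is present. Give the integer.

F0 = init (8 atoms)
F1 = F0 ∪ {above(b), above(d), at(d), linked(a), linked(b)}  (13 atoms)
goal ⊆ F1  ⇒  h_max = 1

1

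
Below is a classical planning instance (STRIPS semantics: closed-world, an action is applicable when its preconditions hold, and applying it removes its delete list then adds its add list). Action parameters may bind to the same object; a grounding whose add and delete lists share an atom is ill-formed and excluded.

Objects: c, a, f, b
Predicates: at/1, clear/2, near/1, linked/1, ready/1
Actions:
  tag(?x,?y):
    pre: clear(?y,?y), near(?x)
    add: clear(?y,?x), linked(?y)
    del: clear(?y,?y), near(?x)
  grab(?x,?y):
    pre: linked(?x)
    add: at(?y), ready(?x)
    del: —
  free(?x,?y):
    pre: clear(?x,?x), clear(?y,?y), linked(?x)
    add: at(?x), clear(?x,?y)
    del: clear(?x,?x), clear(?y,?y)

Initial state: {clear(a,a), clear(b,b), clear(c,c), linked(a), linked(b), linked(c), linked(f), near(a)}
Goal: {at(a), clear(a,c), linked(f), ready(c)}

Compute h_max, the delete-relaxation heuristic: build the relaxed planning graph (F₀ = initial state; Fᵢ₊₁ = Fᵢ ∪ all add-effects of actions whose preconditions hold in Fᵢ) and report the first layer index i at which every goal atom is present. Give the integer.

1

F0 = init (8 atoms)
F1 = F0 ∪ {at(a), at(b), at(c), at(f), clear(a,b), clear(a,c), clear(b,a), clear(b,c), clear(c,a), clear(c,b), ready(a), ready(b), ready(c), ready(f)}  (22 atoms)
goal ⊆ F1  ⇒  h_max = 1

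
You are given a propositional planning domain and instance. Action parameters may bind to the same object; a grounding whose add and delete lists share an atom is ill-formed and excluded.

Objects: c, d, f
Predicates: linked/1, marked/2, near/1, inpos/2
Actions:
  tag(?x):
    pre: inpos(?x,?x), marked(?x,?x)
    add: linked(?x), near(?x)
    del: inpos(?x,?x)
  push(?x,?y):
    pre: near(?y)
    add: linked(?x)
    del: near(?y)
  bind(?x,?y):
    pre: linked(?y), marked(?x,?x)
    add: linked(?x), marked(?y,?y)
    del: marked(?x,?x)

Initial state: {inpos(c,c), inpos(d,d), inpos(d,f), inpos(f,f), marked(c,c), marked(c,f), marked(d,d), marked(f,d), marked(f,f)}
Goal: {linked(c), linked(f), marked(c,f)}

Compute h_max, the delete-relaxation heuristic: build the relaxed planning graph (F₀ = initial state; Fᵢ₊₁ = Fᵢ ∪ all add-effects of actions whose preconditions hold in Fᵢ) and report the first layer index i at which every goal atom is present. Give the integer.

F0 = init (9 atoms)
F1 = F0 ∪ {linked(c), linked(d), linked(f), near(c), near(d), near(f)}  (15 atoms)
goal ⊆ F1  ⇒  h_max = 1

1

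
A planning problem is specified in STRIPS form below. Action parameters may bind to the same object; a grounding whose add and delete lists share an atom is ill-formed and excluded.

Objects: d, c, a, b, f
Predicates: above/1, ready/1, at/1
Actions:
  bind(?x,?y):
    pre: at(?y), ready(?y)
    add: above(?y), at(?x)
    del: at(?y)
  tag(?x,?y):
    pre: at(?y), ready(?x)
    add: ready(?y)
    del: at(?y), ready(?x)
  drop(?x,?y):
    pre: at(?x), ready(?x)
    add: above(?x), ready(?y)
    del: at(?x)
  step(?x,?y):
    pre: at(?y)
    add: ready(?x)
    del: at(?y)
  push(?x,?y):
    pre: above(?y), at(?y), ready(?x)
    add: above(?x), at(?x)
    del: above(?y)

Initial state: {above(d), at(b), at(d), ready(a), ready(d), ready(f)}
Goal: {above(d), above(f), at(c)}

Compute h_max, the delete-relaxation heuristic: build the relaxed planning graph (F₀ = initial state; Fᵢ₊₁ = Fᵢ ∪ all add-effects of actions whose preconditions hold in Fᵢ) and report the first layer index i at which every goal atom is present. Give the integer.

F0 = init (6 atoms)
F1 = F0 ∪ {above(a), above(f), at(a), at(c), at(f), ready(b), ready(c)}  (13 atoms)
goal ⊆ F1  ⇒  h_max = 1

1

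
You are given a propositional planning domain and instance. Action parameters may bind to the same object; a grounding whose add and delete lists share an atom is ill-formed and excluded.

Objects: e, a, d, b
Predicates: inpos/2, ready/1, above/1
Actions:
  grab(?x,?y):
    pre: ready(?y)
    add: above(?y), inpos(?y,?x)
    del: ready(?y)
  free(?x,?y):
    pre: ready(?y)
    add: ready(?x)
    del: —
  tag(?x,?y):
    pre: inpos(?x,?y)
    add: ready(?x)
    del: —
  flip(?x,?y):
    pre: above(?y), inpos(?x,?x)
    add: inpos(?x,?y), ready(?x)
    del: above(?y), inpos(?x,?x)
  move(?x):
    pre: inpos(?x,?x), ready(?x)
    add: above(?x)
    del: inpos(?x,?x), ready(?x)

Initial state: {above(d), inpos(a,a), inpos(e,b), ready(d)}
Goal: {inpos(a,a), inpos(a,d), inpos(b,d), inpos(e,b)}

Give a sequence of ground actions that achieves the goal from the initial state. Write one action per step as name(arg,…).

free(a,d); grab(d,a); free(b,d); grab(d,b)

1. free(a,d)  →  {above(d), inpos(a,a), inpos(e,b), ready(a), ready(d)}
2. grab(d,a)  →  {above(a), above(d), inpos(a,a), inpos(a,d), inpos(e,b), ready(d)}
3. free(b,d)  →  {above(a), above(d), inpos(a,a), inpos(a,d), inpos(e,b), ready(b), ready(d)}
4. grab(d,b)  →  {above(a), above(b), above(d), inpos(a,a), inpos(a,d), inpos(b,d), inpos(e,b), ready(d)}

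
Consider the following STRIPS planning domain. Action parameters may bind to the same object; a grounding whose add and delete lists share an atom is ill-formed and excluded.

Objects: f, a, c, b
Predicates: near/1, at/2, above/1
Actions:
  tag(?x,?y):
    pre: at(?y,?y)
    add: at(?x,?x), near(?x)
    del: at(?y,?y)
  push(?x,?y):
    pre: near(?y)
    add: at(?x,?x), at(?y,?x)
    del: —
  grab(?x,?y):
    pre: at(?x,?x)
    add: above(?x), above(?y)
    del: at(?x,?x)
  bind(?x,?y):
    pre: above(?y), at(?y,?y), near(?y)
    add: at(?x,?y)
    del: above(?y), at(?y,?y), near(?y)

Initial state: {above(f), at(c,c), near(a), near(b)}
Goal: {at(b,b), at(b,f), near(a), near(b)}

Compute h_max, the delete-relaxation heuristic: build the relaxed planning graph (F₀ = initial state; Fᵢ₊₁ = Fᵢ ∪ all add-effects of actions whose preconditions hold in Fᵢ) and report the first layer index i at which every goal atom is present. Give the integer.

1

F0 = init (4 atoms)
F1 = F0 ∪ {above(a), above(b), above(c), at(a,a), at(a,b), at(a,c), at(a,f), at(b,a), at(b,b), at(b,c), at(b,f), at(f,f), near(f)}  (17 atoms)
goal ⊆ F1  ⇒  h_max = 1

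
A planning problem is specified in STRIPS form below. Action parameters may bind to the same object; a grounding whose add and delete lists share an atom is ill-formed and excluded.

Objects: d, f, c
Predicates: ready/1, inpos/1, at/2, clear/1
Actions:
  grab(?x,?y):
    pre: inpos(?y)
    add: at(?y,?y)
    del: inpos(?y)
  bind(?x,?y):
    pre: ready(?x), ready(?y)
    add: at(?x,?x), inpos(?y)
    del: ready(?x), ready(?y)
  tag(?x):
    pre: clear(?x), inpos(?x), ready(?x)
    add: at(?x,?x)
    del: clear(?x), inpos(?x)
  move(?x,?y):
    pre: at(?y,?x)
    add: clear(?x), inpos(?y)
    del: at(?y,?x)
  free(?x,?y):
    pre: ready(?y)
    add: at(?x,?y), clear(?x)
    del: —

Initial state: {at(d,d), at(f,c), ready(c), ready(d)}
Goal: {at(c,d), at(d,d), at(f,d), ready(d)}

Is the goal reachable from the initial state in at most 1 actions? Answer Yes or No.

1. free(f,d)  →  {at(d,d), at(f,c), at(f,d), clear(f), ready(c), ready(d)}
2. free(c,d)  →  {at(c,d), at(d,d), at(f,c), at(f,d), clear(c), clear(f), ready(c), ready(d)}
optimal plan length = 2; 2 > 1

No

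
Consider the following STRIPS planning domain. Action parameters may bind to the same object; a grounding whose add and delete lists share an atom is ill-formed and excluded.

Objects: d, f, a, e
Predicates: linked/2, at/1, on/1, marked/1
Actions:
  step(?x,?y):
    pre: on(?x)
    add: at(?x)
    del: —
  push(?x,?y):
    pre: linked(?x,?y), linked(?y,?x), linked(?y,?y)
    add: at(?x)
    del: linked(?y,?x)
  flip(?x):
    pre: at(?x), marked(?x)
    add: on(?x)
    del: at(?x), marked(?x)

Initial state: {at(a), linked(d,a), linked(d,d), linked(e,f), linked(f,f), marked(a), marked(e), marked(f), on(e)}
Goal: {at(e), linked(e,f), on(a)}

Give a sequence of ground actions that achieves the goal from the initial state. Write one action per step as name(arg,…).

step(e,d); flip(a)

1. step(e,d)  →  {at(a), at(e), linked(d,a), linked(d,d), linked(e,f), linked(f,f), marked(a), marked(e), marked(f), on(e)}
2. flip(a)  →  {at(e), linked(d,a), linked(d,d), linked(e,f), linked(f,f), marked(e), marked(f), on(a), on(e)}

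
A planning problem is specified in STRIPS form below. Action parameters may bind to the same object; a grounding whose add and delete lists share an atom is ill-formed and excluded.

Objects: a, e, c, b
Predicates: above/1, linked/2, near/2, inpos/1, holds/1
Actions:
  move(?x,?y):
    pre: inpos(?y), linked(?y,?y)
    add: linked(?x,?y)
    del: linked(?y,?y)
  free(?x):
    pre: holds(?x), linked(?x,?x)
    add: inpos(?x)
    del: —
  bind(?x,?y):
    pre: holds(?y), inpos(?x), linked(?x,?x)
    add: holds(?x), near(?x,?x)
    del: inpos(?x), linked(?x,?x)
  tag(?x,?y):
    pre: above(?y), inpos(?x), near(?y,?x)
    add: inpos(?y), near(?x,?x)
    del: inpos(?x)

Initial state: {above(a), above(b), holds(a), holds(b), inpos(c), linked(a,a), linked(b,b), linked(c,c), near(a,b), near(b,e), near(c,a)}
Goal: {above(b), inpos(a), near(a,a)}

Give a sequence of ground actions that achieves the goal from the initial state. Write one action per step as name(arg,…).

1. free(a)  →  {above(a), above(b), holds(a), holds(b), inpos(a), inpos(c), linked(a,a), linked(b,b), linked(c,c), near(a,b), near(b,e), near(c,a)}
2. free(b)  →  {above(a), above(b), holds(a), holds(b), inpos(a), inpos(b), inpos(c), linked(a,a), linked(b,b), linked(c,c), near(a,b), near(b,e), near(c,a)}
3. bind(a,a)  →  {above(a), above(b), holds(a), holds(b), inpos(b), inpos(c), linked(b,b), linked(c,c), near(a,a), near(a,b), near(b,e), near(c,a)}
4. tag(b,a)  →  {above(a), above(b), holds(a), holds(b), inpos(a), inpos(c), linked(b,b), linked(c,c), near(a,a), near(a,b), near(b,b), near(b,e), near(c,a)}

free(a); free(b); bind(a,a); tag(b,a)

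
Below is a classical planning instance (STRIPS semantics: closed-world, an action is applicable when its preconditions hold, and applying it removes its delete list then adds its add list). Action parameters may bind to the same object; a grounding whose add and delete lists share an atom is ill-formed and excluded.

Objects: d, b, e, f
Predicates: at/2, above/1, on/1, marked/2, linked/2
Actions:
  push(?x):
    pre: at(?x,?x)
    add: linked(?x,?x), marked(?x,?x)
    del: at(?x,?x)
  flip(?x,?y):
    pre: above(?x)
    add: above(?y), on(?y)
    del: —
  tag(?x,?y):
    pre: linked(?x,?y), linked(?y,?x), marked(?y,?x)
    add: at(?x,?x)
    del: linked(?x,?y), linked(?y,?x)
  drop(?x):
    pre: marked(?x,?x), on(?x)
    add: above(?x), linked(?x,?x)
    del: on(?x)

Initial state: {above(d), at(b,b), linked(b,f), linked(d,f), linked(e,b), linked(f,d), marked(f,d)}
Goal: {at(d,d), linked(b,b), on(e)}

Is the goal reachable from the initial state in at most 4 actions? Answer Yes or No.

1. push(b)  →  {above(d), linked(b,b), linked(b,f), linked(d,f), linked(e,b), linked(f,d), marked(b,b), marked(f,d)}
2. flip(d,e)  →  {above(d), above(e), linked(b,b), linked(b,f), linked(d,f), linked(e,b), linked(f,d), marked(b,b), marked(f,d), on(e)}
3. tag(d,f)  →  {above(d), above(e), at(d,d), linked(b,b), linked(b,f), linked(e,b), marked(b,b), marked(f,d), on(e)}
optimal plan length = 3; 3 ≤ 4

Yes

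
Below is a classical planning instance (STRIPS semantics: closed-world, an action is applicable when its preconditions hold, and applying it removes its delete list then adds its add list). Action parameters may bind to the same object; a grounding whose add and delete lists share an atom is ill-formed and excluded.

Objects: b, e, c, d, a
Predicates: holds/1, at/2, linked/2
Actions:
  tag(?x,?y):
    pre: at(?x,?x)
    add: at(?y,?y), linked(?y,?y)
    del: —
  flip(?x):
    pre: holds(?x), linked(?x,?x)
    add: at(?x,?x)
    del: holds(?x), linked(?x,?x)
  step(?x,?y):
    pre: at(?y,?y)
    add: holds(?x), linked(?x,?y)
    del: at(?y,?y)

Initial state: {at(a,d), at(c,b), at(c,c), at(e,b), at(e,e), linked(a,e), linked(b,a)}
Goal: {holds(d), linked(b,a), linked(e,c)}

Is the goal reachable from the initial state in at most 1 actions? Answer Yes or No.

No

1. step(e,c)  →  {at(a,d), at(c,b), at(e,b), at(e,e), holds(e), linked(a,e), linked(b,a), linked(e,c)}
2. step(d,e)  →  {at(a,d), at(c,b), at(e,b), holds(d), holds(e), linked(a,e), linked(b,a), linked(d,e), linked(e,c)}
optimal plan length = 2; 2 > 1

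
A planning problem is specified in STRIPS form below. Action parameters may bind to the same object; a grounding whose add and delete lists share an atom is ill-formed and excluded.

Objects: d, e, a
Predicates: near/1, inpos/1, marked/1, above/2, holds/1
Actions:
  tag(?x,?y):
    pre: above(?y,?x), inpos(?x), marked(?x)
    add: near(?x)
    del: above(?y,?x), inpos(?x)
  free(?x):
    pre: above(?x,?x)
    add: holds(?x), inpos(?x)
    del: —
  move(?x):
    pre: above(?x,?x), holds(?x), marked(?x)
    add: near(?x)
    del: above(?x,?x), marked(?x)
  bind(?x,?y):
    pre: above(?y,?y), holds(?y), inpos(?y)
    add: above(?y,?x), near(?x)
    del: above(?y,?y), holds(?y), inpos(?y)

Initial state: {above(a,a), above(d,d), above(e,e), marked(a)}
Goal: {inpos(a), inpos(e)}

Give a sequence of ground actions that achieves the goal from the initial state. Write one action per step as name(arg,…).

1. free(e)  →  {above(a,a), above(d,d), above(e,e), holds(e), inpos(e), marked(a)}
2. free(a)  →  {above(a,a), above(d,d), above(e,e), holds(a), holds(e), inpos(a), inpos(e), marked(a)}

free(e); free(a)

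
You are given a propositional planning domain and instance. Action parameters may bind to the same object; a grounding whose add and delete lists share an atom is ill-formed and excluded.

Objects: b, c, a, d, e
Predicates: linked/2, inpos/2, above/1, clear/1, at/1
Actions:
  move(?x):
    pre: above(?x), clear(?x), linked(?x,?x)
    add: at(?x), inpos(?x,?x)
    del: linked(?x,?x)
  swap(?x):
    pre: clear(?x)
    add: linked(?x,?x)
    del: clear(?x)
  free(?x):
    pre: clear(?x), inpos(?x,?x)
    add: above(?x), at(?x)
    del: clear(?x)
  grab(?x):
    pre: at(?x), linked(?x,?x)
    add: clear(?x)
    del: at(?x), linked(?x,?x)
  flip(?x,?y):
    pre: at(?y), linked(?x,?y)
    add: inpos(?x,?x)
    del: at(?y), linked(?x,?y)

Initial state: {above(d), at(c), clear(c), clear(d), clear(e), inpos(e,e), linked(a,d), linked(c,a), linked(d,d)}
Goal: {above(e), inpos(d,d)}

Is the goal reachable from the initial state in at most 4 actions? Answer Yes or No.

Yes

1. move(d)  →  {above(d), at(c), at(d), clear(c), clear(d), clear(e), inpos(d,d), inpos(e,e), linked(a,d), linked(c,a)}
2. free(e)  →  {above(d), above(e), at(c), at(d), at(e), clear(c), clear(d), inpos(d,d), inpos(e,e), linked(a,d), linked(c,a)}
optimal plan length = 2; 2 ≤ 4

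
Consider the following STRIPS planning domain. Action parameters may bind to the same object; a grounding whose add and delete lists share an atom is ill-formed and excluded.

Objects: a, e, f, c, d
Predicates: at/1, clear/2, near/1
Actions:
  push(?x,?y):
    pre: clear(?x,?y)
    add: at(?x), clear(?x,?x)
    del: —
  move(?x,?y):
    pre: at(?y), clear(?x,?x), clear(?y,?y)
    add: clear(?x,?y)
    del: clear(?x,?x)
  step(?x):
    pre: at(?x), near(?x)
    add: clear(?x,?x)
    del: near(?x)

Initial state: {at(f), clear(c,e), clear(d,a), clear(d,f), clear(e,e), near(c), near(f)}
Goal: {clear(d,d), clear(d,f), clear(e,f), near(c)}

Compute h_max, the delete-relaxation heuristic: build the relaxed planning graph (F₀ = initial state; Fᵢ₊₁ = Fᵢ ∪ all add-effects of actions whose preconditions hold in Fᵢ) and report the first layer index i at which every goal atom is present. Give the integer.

F0 = init (7 atoms)
F1 = F0 ∪ {at(c), at(d), at(e), clear(c,c), clear(d,d), clear(f,f)}  (13 atoms)
F2 = F1 ∪ {clear(c,d), clear(c,f), clear(d,c), clear(d,e), clear(e,c), clear(e,d), clear(e,f), clear(f,c), clear(f,d), clear(f,e)}  (23 atoms)
goal ⊆ F2  ⇒  h_max = 2

2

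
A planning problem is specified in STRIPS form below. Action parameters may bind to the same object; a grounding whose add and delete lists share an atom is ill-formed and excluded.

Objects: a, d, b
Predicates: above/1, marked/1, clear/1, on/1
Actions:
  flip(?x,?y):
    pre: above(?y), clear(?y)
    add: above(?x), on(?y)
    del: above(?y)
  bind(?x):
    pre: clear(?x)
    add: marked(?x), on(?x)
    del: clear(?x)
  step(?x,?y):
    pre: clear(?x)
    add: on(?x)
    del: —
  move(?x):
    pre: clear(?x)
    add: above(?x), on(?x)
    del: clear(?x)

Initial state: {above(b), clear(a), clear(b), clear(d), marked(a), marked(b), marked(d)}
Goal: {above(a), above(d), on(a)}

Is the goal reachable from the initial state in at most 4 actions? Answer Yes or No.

1. flip(d,b)  →  {above(d), clear(a), clear(b), clear(d), marked(a), marked(b), marked(d), on(b)}
2. move(a)  →  {above(a), above(d), clear(b), clear(d), marked(a), marked(b), marked(d), on(a), on(b)}
optimal plan length = 2; 2 ≤ 4

Yes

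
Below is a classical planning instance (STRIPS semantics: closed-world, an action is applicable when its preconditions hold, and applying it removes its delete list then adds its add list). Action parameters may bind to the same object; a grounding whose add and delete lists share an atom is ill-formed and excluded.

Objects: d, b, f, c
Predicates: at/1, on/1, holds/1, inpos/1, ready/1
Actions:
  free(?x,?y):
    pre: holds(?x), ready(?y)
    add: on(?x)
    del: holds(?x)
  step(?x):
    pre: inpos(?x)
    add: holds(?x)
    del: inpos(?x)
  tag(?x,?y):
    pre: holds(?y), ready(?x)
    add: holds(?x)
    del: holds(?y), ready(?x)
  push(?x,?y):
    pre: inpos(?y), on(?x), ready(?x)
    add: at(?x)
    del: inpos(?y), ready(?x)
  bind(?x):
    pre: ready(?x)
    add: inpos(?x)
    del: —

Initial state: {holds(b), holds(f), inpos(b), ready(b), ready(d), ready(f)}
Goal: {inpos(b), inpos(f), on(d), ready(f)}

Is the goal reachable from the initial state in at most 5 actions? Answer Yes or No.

Yes

1. tag(d,b)  →  {holds(d), holds(f), inpos(b), ready(b), ready(f)}
2. free(d,b)  →  {holds(f), inpos(b), on(d), ready(b), ready(f)}
3. bind(f)  →  {holds(f), inpos(b), inpos(f), on(d), ready(b), ready(f)}
optimal plan length = 3; 3 ≤ 5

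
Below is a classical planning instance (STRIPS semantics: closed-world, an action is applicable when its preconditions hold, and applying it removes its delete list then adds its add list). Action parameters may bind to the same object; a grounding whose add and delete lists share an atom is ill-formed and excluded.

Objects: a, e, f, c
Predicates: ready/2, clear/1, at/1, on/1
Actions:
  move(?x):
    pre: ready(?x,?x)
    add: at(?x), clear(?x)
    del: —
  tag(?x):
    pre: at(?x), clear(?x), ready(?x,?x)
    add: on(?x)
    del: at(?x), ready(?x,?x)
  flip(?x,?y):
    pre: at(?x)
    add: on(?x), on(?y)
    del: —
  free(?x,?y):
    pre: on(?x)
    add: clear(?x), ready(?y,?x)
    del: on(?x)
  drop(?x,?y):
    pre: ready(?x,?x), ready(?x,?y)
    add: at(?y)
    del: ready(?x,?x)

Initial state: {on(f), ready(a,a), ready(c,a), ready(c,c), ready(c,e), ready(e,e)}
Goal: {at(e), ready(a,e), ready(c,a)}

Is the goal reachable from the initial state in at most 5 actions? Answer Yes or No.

Yes

1. move(e)  →  {at(e), clear(e), on(f), ready(a,a), ready(c,a), ready(c,c), ready(c,e), ready(e,e)}
2. flip(e,a)  →  {at(e), clear(e), on(a), on(e), on(f), ready(a,a), ready(c,a), ready(c,c), ready(c,e), ready(e,e)}
3. free(e,a)  →  {at(e), clear(e), on(a), on(f), ready(a,a), ready(a,e), ready(c,a), ready(c,c), ready(c,e), ready(e,e)}
optimal plan length = 3; 3 ≤ 5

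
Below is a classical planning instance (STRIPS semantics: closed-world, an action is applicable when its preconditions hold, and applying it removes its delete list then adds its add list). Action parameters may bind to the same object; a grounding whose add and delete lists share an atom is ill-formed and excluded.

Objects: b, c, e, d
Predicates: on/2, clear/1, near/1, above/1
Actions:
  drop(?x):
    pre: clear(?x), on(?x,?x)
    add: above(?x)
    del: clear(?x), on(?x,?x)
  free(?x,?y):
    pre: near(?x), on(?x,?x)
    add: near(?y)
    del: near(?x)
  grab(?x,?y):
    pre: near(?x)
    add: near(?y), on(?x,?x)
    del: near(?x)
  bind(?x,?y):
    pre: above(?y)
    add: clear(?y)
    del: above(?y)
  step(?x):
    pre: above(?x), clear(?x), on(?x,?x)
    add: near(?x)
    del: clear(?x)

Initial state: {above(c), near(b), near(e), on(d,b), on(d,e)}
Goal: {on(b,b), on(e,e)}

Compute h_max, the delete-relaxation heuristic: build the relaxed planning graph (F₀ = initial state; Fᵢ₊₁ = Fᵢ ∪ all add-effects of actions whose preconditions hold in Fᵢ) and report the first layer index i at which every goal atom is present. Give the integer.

F0 = init (5 atoms)
F1 = F0 ∪ {clear(c), near(c), near(d), on(b,b), on(e,e)}  (10 atoms)
goal ⊆ F1  ⇒  h_max = 1

1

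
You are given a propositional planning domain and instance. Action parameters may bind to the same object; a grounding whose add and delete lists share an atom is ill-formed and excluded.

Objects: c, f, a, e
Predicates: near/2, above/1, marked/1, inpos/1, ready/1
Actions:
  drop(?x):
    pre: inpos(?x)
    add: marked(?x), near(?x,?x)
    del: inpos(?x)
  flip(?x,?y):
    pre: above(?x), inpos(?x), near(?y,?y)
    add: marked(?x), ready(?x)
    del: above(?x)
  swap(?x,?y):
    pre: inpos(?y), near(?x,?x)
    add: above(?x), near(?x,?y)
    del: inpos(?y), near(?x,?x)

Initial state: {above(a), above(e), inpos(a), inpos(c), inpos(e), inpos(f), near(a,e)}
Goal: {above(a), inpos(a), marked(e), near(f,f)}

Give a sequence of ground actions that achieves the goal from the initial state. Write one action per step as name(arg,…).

drop(f); drop(e)

1. drop(f)  →  {above(a), above(e), inpos(a), inpos(c), inpos(e), marked(f), near(a,e), near(f,f)}
2. drop(e)  →  {above(a), above(e), inpos(a), inpos(c), marked(e), marked(f), near(a,e), near(e,e), near(f,f)}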